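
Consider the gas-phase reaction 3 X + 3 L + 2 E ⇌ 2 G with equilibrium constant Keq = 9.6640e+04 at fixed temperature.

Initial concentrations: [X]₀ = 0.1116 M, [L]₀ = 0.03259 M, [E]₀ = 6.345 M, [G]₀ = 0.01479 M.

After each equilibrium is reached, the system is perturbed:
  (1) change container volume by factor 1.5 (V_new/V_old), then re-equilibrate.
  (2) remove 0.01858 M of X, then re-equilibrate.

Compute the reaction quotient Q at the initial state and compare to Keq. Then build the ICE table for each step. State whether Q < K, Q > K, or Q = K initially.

Q₀ = 112.9; Q < K (proceeds forward)

Q₀ = 112.9 vs Keq = 9.6640e+04 ⇒ Q<K, forward
Step 1:
                  X         L         E         G
  Initial    0.1116   0.03259     6.345   0.01479
  Change   -0.02522  -0.02522  -0.01681   0.01681
  Equil     0.08638  0.007371     6.328    0.0316
  solve Keq expr → x = 0.008406; check Q = 9.6640e+04
Then change container volume by factor 1.5 (V_new/V_old).
Step 2:
                  X         L         E         G
  Initial   0.05759  0.004914     4.219   0.02107
  Change   0.004383  0.004383  0.002922 -0.002922
  Equil     0.06197  0.009296     4.222   0.01815
  solve Keq expr → x = -0.001461; check Q = 9.6640e+04
Then remove 0.01858 M of X.
Step 3:
                  X         L         E         G
  Initial   0.04339  0.009296     4.222   0.01815
  Change   0.002483  0.002483  0.001655 -0.001655
  Equil     0.04587   0.01178     4.223   0.01649
  solve Keq expr → x = -8.2772e-04; check Q = 9.6640e+04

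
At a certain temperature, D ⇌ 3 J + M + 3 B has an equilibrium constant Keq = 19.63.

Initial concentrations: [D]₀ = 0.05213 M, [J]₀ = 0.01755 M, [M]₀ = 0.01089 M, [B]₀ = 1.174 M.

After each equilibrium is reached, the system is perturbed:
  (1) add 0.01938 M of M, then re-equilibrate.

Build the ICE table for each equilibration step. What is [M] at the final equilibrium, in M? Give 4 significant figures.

[M]_eq = 0.08235 M

Q₀ = 1.8272e-06 vs Keq = 19.63 ⇒ Q<K, forward
Step 1:
                  D         J         M         B
  Initial   0.05213   0.01755   0.01089     1.174
  Change   -0.05209    0.1563   0.05209    0.1563
  Equil   3.9665e-05    0.1738   0.06298      1.33
  solve Keq expr → x = 0.05209; check Q = 19.63
Then add 0.01938 M of M.
Step 2:
                  D         J         M         B
  Initial 3.9665e-05    0.1738   0.08236      1.33
  Change  1.2161e-05 -3.6483e-05 -1.2161e-05 -3.6483e-05
  Equil   5.1826e-05    0.1738   0.08235      1.33
  solve Keq expr → x = -1.2161e-05; check Q = 19.63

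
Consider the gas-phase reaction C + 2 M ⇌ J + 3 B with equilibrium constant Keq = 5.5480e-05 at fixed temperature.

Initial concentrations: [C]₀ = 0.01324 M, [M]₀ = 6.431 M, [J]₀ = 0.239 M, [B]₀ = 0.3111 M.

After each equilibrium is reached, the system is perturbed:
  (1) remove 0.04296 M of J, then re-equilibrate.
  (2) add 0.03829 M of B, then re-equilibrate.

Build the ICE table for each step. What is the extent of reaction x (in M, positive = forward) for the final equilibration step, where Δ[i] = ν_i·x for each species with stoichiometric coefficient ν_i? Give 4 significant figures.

x = -0.01007 M

Q₀ = 0.01314 vs Keq = 5.5480e-05 ⇒ Q>K, reverse
Step 1:
                    C           M           J           B
  Initial     0.01324       6.431       0.239      0.3111
  Change      0.06875      0.1375    -0.06875     -0.2062
  Equil       0.08199       6.568      0.1703      0.1049
  solve Keq expr → x = -0.06875; check Q = 5.5480e-05
Then remove 0.04296 M of J.
Step 2:
                    C           M           J           B
  Initial     0.08199       6.568      0.1273      0.1049
  Change    -0.002814   -0.005628    0.002814    0.008442
  Equil       0.07918       6.563      0.1301      0.1133
  solve Keq expr → x = 0.002814; check Q = 5.5480e-05
Then add 0.03829 M of B.
Step 3:
                    C           M           J           B
  Initial     0.07918       6.563      0.1301      0.1516
  Change      0.01007     0.02015    -0.01007    -0.03022
  Equil       0.08925       6.583        0.12      0.1214
  solve Keq expr → x = -0.01007; check Q = 5.5480e-05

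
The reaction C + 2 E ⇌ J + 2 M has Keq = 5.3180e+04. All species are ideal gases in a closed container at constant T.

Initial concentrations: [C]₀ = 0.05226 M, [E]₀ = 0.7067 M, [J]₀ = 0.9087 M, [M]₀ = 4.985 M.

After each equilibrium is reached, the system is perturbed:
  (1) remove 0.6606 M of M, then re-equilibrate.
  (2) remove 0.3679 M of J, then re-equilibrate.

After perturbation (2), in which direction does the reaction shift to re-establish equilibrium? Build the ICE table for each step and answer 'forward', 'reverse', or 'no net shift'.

Q₀ = 865.2 vs Keq = 5.3180e+04 ⇒ Q<K, forward
Step 1:
                    C           E           J           M
  I           0.05226      0.7067      0.9087       4.985
  C          -0.05098      -0.102     0.05098       0.102
  E          0.001277      0.6047      0.9597       5.087
  solve Keq expr → x = 0.05098; check Q = 5.3180e+04
Then remove 0.6606 M of M.
Step 2:
                    C           E           J           M
  I          0.001277      0.6047      0.9597       4.426
  C       -3.0756e-04 -6.1513e-04  3.0756e-04  6.1513e-04
  E        9.6937e-04      0.6041        0.96       4.427
  solve Keq expr → x = 3.0756e-04; check Q = 5.3180e+04
Then remove 0.3679 M of J.
Step 3:
                    C           E           J           M
  I        9.6937e-04      0.6041      0.5921       4.427
  C       -3.6945e-04 -7.3891e-04  3.6945e-04  7.3891e-04
  E        5.9991e-04      0.6034      0.5925       4.428
  solve Keq expr → x = 3.6945e-04; check Q = 5.3180e+04

Direction: forward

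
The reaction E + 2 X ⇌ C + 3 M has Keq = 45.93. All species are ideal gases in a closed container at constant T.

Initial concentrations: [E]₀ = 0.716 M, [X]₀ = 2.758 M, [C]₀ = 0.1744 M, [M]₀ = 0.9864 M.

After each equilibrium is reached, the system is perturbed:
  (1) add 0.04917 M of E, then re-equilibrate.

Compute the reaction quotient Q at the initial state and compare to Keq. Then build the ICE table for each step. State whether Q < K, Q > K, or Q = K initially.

Q₀ = 0.03073 vs Keq = 45.93 ⇒ Q<K, forward
Step 1:
                   E          X          C          M
  I            0.716      2.758     0.1744     0.9864
  C          -0.5829     -1.166     0.5829      1.749
  E           0.1331      1.592     0.7573      2.735
  solve Keq expr → x = 0.5829; check Q = 45.93
Then add 0.04917 M of E.
Step 2:
                   E          X          C          M
  I           0.1823      1.592     0.7573      2.735
  C         -0.02421   -0.04842    0.02421    0.07264
  E            0.158      1.544     0.7815      2.808
  solve Keq expr → x = 0.02421; check Q = 45.93

Q₀ = 0.03073; Q < K (proceeds forward)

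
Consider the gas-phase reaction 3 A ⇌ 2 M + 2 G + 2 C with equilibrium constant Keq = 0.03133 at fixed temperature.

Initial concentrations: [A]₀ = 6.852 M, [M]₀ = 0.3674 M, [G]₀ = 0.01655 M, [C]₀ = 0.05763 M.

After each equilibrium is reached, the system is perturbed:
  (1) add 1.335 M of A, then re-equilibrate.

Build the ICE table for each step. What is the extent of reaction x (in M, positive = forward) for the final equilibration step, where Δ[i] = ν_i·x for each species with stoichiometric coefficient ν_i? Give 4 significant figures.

x = 0.06636 M

Q₀ = 3.8170e-10 vs Keq = 0.03133 ⇒ Q<K, forward
Step 1:
                    A           M           G           C
  I             6.852      0.3674     0.01655     0.05763
  C            -1.704       1.136       1.136       1.136
  E             5.148       1.503       1.152       1.193
  solve Keq expr → x = 0.5679; check Q = 0.03133
Then add 1.335 M of A.
Step 2:
                    A           M           G           C
  I             6.483       1.503       1.152       1.193
  C           -0.1991      0.1327      0.1327      0.1327
  E             6.284       1.636       1.285       1.326
  solve Keq expr → x = 0.06636; check Q = 0.03133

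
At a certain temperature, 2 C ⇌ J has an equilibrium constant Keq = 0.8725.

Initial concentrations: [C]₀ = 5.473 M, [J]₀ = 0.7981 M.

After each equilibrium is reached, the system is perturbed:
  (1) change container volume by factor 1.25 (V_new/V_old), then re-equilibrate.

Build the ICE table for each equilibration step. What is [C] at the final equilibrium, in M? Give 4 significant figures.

[C]_eq = 1.536 M

Q₀ = 0.02664 vs Keq = 0.8725 ⇒ Q<K, forward
Step 1:
                    C           J
  init          5.473      0.7981
  Δ            -3.727       1.863
  eq            1.746       2.661
  solve Keq expr → x = 1.863; check Q = 0.8725
Then change container volume by factor 1.25 (V_new/V_old).
Step 2:
                    C           J
  init          1.397       2.129
  Δ            0.1392    -0.06959
  eq            1.536       2.059
  solve Keq expr → x = -0.06959; check Q = 0.8725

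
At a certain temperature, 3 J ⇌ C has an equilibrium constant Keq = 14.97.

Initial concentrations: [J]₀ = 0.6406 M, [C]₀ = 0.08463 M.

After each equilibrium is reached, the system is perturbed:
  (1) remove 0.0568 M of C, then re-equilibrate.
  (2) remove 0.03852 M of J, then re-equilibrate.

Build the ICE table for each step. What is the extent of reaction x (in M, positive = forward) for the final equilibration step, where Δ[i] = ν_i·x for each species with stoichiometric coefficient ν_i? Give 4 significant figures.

Q₀ = 0.3219 vs Keq = 14.97 ⇒ Q<K, forward
Step 1:
                    J           C
  init         0.6406     0.08463
  Δ           -0.3968      0.1323
  eq           0.2438      0.2169
  solve Keq expr → x = 0.1323; check Q = 14.97
Then remove 0.0568 M of C.
Step 2:
                    J           C
  init         0.2438      0.1601
  Δ          -0.02039    0.006797
  eq           0.2234      0.1669
  solve Keq expr → x = 0.006797; check Q = 14.97
Then remove 0.03852 M of J.
Step 3:
                    J           C
  init         0.1849      0.1669
  Δ           0.03343    -0.01114
  eq           0.2183      0.1558
  solve Keq expr → x = -0.01114; check Q = 14.97

x = -0.01114 M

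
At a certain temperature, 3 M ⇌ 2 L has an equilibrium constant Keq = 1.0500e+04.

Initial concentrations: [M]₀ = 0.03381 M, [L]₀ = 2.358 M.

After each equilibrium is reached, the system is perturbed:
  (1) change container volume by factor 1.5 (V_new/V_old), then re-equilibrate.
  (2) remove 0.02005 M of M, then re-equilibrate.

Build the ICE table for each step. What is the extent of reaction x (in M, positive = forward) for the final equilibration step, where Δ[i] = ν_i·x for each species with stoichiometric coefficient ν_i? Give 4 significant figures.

Q₀ = 1.4386e+05 vs Keq = 1.0500e+04 ⇒ Q>K, reverse
Step 1:
                   M          L
  Initial    0.03381      2.358
  Change     0.04638   -0.03092
  Equil      0.08019      2.327
  solve Keq expr → x = -0.01546; check Q = 1.0500e+04
Then change container volume by factor 1.5 (V_new/V_old).
Step 2:
                   M          L
  Initial    0.05346      1.551
  Change    0.007603  -0.005069
  Equil      0.06107      1.546
  solve Keq expr → x = -0.002534; check Q = 1.0500e+04
Then remove 0.02005 M of M.
Step 3:
                   M          L
  Initial    0.04102      1.546
  Change      0.0197   -0.01314
  Equil      0.06072      1.533
  solve Keq expr → x = -0.006568; check Q = 1.0500e+04

x = -0.006568 M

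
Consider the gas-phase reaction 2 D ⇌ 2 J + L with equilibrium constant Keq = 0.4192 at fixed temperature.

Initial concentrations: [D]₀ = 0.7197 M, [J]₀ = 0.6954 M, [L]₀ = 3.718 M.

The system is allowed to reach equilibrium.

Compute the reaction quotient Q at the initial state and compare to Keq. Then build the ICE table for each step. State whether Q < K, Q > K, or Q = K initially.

Q₀ = 3.471; Q > K (proceeds reverse)

Q₀ = 3.471 vs Keq = 0.4192 ⇒ Q>K, reverse
Step 1:
                    D           J           L
  Initial      0.7197      0.6954       3.718
  Change       0.3335     -0.3335     -0.1668
  Equil         1.053      0.3619       3.551
  solve Keq expr → x = -0.1668; check Q = 0.4192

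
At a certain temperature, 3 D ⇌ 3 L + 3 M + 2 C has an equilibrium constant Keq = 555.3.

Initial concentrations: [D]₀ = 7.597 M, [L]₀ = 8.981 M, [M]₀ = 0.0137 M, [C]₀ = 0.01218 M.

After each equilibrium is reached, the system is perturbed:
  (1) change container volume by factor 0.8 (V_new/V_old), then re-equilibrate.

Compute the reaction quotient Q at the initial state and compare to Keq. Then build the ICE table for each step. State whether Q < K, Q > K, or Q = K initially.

Q₀ = 6.3024e-10 vs Keq = 555.3 ⇒ Q<K, forward
Step 1:
                    D           L           M           C
  I             7.597       8.981      0.0137     0.01218
  C            -2.529       2.529       2.529       1.686
  E             5.068       11.51       2.543       1.698
  solve Keq expr → x = 0.843; check Q = 555.3
Then change container volume by factor 0.8 (V_new/V_old).
Step 2:
                    D           L           M           C
  I             6.335       14.39       3.178       2.123
  C            0.4708     -0.4708     -0.4708     -0.3138
  E             6.806       13.92       2.708       1.809
  solve Keq expr → x = -0.1569; check Q = 555.3

Q₀ = 6.3024e-10; Q < K (proceeds forward)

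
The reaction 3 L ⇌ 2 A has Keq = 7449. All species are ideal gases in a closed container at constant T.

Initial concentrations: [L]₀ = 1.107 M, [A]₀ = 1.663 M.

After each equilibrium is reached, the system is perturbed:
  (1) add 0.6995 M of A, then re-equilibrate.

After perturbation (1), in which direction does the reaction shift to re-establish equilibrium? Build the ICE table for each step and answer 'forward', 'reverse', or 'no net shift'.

Direction: reverse

Q₀ = 2.039 vs Keq = 7449 ⇒ Q<K, forward
Step 1:
                   L          A
  Initial      1.107      1.663
  Change      -1.017     0.6778
  Equil      0.09027      2.341
  solve Keq expr → x = 0.3389; check Q = 7449
Then add 0.6995 M of A.
Step 2:
                   L          A
  Initial    0.09027       3.04
  Change     0.01692   -0.01128
  Equil       0.1072      3.029
  solve Keq expr → x = -0.005641; check Q = 7449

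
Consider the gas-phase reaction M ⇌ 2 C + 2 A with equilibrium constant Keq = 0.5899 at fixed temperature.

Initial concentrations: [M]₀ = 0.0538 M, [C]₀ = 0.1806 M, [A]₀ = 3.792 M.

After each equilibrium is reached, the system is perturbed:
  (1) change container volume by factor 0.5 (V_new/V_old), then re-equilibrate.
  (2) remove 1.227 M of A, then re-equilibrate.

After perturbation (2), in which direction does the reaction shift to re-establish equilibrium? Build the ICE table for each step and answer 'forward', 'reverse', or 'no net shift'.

Direction: forward

Q₀ = 8.717 vs Keq = 0.5899 ⇒ Q>K, reverse
Step 1:
                  M         C         A
  Initial    0.0538    0.1806     3.792
  Change    0.05576   -0.1115   -0.1115
  Equil      0.1096   0.06907      3.68
  solve Keq expr → x = -0.05576; check Q = 0.5899
Then change container volume by factor 0.5 (V_new/V_old).
Step 2:
                  M         C         A
  Initial    0.2191    0.1381     7.361
  Change     0.0421   -0.0842   -0.0842
  Equil      0.2612   0.05395     7.277
  solve Keq expr → x = -0.0421; check Q = 0.5899
Then remove 1.227 M of A.
Step 3:
                  M         C         A
  Initial    0.2612   0.05395      6.05
  Change  -0.005098    0.0102    0.0102
  Equil      0.2561   0.06414      6.06
  solve Keq expr → x = 0.005098; check Q = 0.5899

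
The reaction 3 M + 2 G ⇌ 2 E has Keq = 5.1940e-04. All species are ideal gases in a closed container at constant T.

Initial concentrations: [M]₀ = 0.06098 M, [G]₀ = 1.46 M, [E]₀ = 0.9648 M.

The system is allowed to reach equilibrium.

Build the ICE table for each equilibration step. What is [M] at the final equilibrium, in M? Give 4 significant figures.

Q₀ = 1926 vs Keq = 5.1940e-04 ⇒ Q>K, reverse
Step 1:
                   M          G          E
  Initial    0.06098       1.46     0.9648
  Change       1.318     0.8785    -0.8785
  Equil        1.379      2.339    0.08628
  solve Keq expr → x = -0.4393; check Q = 5.1940e-04

[M]_eq = 1.379 M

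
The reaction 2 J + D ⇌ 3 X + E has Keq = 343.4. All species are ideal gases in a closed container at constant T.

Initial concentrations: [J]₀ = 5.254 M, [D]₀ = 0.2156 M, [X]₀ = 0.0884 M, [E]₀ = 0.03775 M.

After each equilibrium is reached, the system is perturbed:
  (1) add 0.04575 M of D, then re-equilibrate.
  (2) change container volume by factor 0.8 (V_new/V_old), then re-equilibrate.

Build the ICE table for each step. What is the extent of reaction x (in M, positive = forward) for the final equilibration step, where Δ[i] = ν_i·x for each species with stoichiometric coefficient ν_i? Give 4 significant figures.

Q₀ = 4.3817e-06 vs Keq = 343.4 ⇒ Q<K, forward
Step 1:
                    J           D           X           E
  init          5.254      0.2156      0.0884     0.03775
  Δ           -0.4312     -0.2156      0.6468      0.2156
  eq            4.823  1.2602e-05      0.7352      0.2533
  solve Keq expr → x = 0.2156; check Q = 343.4
Then add 0.04575 M of D.
Step 2:
                    J           D           X           E
  init          4.823     0.04576      0.7352      0.2533
  Δ          -0.09147    -0.04574      0.1372     0.04574
  eq            4.731  2.5829e-05      0.8724      0.2991
  solve Keq expr → x = 0.04574; check Q = 343.4
Then change container volume by factor 0.8 (V_new/V_old).
Step 3:
                    J           D           X           E
  init          5.914  3.2287e-05        1.09      0.3738
  Δ        1.6136e-05  8.0679e-06 -2.4204e-05 -8.0679e-06
  eq            5.914  4.0355e-05        1.09      0.3738
  solve Keq expr → x = -8.0679e-06; check Q = 343.4

x = -8.0679e-06 M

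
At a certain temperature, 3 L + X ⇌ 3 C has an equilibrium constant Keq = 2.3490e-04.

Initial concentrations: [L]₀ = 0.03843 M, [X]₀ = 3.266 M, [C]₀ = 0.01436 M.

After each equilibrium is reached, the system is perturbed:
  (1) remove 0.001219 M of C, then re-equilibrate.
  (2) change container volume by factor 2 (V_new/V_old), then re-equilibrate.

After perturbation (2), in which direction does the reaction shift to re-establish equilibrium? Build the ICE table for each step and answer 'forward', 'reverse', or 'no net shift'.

Direction: reverse

Q₀ = 0.01597 vs Keq = 2.3490e-04 ⇒ Q>K, reverse
Step 1:
                  L         X         C
  init      0.03843     3.266   0.01436
  Δ        0.009931   0.00331 -0.009931
  eq        0.04836     3.269  0.004429
  solve Keq expr → x = -0.00331; check Q = 2.3490e-04
Then remove 0.001219 M of C.
Step 2:
                  L         X         C
  init      0.04836     3.269   0.00321
  Δ       -0.001117 -3.7219e-04  0.001117
  eq        0.04724     3.269  0.004326
  solve Keq expr → x = 3.7219e-04; check Q = 2.3490e-04
Then change container volume by factor 2 (V_new/V_old).
Step 3:
                  L         X         C
  init      0.02362     1.634  0.002163
  Δ       4.1597e-04 1.3866e-04 -4.1597e-04
  eq        0.02404     1.635  0.001747
  solve Keq expr → x = -1.3866e-04; check Q = 2.3490e-04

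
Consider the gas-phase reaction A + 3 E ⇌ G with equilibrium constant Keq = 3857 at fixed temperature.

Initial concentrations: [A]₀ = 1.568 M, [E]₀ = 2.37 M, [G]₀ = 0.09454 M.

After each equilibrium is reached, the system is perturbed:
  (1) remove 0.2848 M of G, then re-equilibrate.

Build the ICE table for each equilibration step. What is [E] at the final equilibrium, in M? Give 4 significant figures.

[E]_eq = 0.05737 M

Q₀ = 0.004529 vs Keq = 3857 ⇒ Q<K, forward
Step 1:
                   A          E          G
  init         1.568       2.37    0.09454
  Δ          -0.7682     -2.305     0.7682
  eq          0.7998     0.0654     0.8627
  solve Keq expr → x = 0.7682; check Q = 3857
Then remove 0.2848 M of G.
Step 2:
                   A          E          G
  init        0.7998     0.0654     0.5779
  Δ        -0.002674  -0.008023   0.002674
  eq          0.7971    0.05737     0.5806
  solve Keq expr → x = 0.002674; check Q = 3857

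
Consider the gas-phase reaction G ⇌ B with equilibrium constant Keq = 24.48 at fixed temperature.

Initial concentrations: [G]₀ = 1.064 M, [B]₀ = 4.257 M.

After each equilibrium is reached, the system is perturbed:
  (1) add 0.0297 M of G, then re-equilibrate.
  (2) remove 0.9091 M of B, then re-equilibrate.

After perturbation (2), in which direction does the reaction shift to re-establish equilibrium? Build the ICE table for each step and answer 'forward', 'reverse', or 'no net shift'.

Direction: forward

Q₀ = 4.001 vs Keq = 24.48 ⇒ Q<K, forward
Step 1:
                   G          B
  Initial      1.064      4.257
  Change     -0.8552     0.8552
  Equil       0.2088      5.112
  solve Keq expr → x = 0.8552; check Q = 24.48
Then add 0.0297 M of G.
Step 2:
                   G          B
  Initial     0.2385      5.112
  Change    -0.02853    0.02853
  Equil         0.21      5.141
  solve Keq expr → x = 0.02853; check Q = 24.48
Then remove 0.9091 M of B.
Step 3:
                   G          B
  Initial       0.21      4.232
  Change    -0.03568    0.03568
  Equil       0.1743      4.267
  solve Keq expr → x = 0.03568; check Q = 24.48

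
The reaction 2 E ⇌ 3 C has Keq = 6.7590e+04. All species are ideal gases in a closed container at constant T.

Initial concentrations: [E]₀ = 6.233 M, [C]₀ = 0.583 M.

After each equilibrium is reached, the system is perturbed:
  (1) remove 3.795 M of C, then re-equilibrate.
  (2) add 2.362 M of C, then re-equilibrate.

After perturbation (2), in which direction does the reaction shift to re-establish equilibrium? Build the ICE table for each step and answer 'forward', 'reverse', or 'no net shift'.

Direction: reverse

Q₀ = 0.0051 vs Keq = 6.7590e+04 ⇒ Q<K, forward
Step 1:
                    E           C
  init          6.233       0.583
  Δ            -6.116       9.174
  eq           0.1172       9.757
  solve Keq expr → x = 3.058; check Q = 6.7590e+04
Then remove 3.795 M of C.
Step 2:
                    E           C
  init         0.1172       5.962
  Δ          -0.05996     0.08994
  eq          0.05726       6.052
  solve Keq expr → x = 0.02998; check Q = 6.7590e+04
Then add 2.362 M of C.
Step 3:
                    E           C
  init        0.05726       8.414
  Δ           0.03571    -0.05357
  eq          0.09298        8.36
  solve Keq expr → x = -0.01786; check Q = 6.7590e+04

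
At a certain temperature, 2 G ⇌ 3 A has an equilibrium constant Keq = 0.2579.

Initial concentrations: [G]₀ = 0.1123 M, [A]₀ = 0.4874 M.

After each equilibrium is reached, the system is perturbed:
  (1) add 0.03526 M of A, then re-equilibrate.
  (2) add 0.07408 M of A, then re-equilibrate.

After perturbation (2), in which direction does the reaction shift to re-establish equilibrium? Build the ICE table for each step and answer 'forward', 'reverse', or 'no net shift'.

Q₀ = 9.181 vs Keq = 0.2579 ⇒ Q>K, reverse
Step 1:
                    G           A
  I            0.1123      0.4874
  C            0.1507     -0.2261
  E             0.263      0.2613
  solve Keq expr → x = -0.07536; check Q = 0.2579
Then add 0.03526 M of A.
Step 2:
                    G           A
  I             0.263      0.2966
  C           0.01636    -0.02454
  E            0.2794       0.272
  solve Keq expr → x = -0.008179; check Q = 0.2579
Then add 0.07408 M of A.
Step 3:
                    G           A
  I            0.2794      0.3461
  C           0.03468    -0.05201
  E            0.3141      0.2941
  solve Keq expr → x = -0.01734; check Q = 0.2579

Direction: reverse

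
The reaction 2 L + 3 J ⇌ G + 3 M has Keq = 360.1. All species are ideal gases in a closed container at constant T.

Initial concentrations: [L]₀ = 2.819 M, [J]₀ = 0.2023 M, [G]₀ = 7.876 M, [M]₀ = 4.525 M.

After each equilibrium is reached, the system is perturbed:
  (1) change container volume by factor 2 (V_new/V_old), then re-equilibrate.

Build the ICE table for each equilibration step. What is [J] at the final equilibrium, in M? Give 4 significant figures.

[J]_eq = 0.3325 M

Q₀ = 1.1091e+04 vs Keq = 360.1 ⇒ Q>K, reverse
Step 1:
                  L         J         G         M
  Initial     2.819    0.2023     7.876     4.525
  Change     0.2332    0.3499   -0.1166   -0.3499
  Equil       3.052    0.5522     7.759     4.175
  solve Keq expr → x = -0.1166; check Q = 360.1
Then change container volume by factor 2 (V_new/V_old).
Step 2:
                  L         J         G         M
  Initial     1.526    0.2761      3.88     2.088
  Change    0.03759   0.05638  -0.01879  -0.05638
  Equil       1.564    0.3325     3.861     2.031
  solve Keq expr → x = -0.01879; check Q = 360.1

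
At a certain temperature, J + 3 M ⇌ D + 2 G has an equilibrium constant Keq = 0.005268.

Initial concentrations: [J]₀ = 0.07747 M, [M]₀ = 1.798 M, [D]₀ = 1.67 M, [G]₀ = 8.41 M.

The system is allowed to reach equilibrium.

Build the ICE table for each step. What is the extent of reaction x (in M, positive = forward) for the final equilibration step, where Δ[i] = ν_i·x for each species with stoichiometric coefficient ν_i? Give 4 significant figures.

x = -1.581 M

Q₀ = 262.3 vs Keq = 0.005268 ⇒ Q>K, reverse
Step 1:
                    J           M           D           G
  init        0.07747       1.798        1.67        8.41
  Δ             1.581       4.744      -1.581      -3.162
  eq            1.659       6.542     0.08882       5.248
  solve Keq expr → x = -1.581; check Q = 0.005268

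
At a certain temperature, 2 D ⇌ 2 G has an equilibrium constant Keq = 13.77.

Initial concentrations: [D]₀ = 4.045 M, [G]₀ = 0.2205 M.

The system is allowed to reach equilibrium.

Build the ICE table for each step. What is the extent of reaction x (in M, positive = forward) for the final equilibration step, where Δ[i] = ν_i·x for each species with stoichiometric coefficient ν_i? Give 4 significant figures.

Q₀ = 0.002972 vs Keq = 13.77 ⇒ Q<K, forward
Step 1:
                    D           G
  Initial       4.045      0.2205
  Change        -3.14        3.14
  Equil        0.9055        3.36
  solve Keq expr → x = 1.57; check Q = 13.77

x = 1.57 M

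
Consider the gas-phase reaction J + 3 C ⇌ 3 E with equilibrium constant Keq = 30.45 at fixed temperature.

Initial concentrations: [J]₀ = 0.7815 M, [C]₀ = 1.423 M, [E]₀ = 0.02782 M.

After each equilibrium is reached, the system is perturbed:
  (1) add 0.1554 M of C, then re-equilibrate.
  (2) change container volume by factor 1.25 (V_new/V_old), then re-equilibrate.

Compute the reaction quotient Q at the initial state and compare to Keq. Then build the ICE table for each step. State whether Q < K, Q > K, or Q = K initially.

Q₀ = 9.5615e-06; Q < K (proceeds forward)

Q₀ = 9.5615e-06 vs Keq = 30.45 ⇒ Q<K, forward
Step 1:
                   J          C          E
  init        0.7815      1.423    0.02782
  Δ          -0.3318    -0.9953     0.9953
  eq          0.4497     0.4277      1.023
  solve Keq expr → x = 0.3318; check Q = 30.45
Then add 0.1554 M of C.
Step 2:
                   J          C          E
  init        0.4497     0.5831      1.023
  Δ         -0.03363    -0.1009     0.1009
  eq          0.4161     0.4822      1.124
  solve Keq expr → x = 0.03363; check Q = 30.45
Then change container volume by factor 1.25 (V_new/V_old).
Step 3:
                   J          C          E
  init        0.3329     0.3857     0.8992
  Δ          0.00622    0.01866   -0.01866
  eq          0.3391     0.4044     0.8806
  solve Keq expr → x = -0.00622; check Q = 30.45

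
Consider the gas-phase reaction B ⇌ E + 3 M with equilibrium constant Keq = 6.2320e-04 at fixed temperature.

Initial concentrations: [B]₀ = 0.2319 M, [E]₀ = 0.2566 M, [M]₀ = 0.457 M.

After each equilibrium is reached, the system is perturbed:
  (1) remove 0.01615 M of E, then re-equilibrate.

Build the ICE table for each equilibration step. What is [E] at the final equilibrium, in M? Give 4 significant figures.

[E]_eq = 0.1278 M

Q₀ = 0.1056 vs Keq = 6.2320e-04 ⇒ Q>K, reverse
Step 1:
                   B          E          M
  Initial     0.2319     0.2566      0.457
  Change      0.1141    -0.1141    -0.3422
  Equil        0.346     0.1425     0.1148
  solve Keq expr → x = -0.1141; check Q = 6.2320e-04
Then remove 0.01615 M of E.
Step 2:
                   B          E          M
  Initial      0.346     0.1264     0.1148
  Change    -0.00137    0.00137   0.004109
  Equil       0.3446     0.1278     0.1189
  solve Keq expr → x = 0.00137; check Q = 6.2320e-04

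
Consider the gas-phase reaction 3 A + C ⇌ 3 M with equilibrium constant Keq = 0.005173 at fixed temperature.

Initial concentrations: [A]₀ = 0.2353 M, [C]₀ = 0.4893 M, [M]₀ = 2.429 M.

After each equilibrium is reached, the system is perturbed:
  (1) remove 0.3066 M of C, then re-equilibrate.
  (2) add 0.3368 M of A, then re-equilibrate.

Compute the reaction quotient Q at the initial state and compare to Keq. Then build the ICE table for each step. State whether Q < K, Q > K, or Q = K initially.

Q₀ = 2248 vs Keq = 0.005173 ⇒ Q>K, reverse
Step 1:
                  A         C         M
  I          0.2353    0.4893     2.429
  C           2.019     0.673    -2.019
  E           2.254     1.162    0.4099
  solve Keq expr → x = -0.673; check Q = 0.005173
Then remove 0.3066 M of C.
Step 2:
                  A         C         M
  I           2.254    0.8557    0.4099
  C          0.0328   0.01093   -0.0328
  E           2.287    0.8667    0.3771
  solve Keq expr → x = -0.01093; check Q = 0.005173
Then add 0.3368 M of A.
Step 3:
                  A         C         M
  I           2.624    0.8667    0.3771
  C        -0.04553  -0.01518   0.04553
  E           2.578    0.8515    0.4227
  solve Keq expr → x = 0.01518; check Q = 0.005173

Q₀ = 2248; Q > K (proceeds reverse)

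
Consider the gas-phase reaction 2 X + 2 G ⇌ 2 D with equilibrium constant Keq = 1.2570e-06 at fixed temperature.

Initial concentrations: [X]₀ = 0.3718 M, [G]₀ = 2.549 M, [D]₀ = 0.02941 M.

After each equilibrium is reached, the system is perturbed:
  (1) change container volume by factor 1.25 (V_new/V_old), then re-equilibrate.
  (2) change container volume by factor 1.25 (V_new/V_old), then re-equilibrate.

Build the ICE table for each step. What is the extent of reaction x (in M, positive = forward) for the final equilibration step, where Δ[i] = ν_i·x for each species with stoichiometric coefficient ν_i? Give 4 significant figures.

Q₀ = 9.6301e-04 vs Keq = 1.2570e-06 ⇒ Q>K, reverse
Step 1:
                   X          G          D
  I           0.3718      2.549    0.02941
  C          0.02825    0.02825   -0.02825
  E           0.4001      2.577   0.001156
  solve Keq expr → x = -0.01413; check Q = 1.2570e-06
Then change container volume by factor 1.25 (V_new/V_old).
Step 2:
                   X          G          D
  I             0.32      2.062 9.2477e-04
  C       1.8446e-04 1.8446e-04 -1.8446e-04
  E           0.3202      2.062 7.4031e-04
  solve Keq expr → x = -9.2231e-05; check Q = 1.2570e-06
Then change container volume by factor 1.25 (V_new/V_old).
Step 3:
                   X          G          D
  I           0.2562       1.65 5.9225e-04
  C       1.1820e-04 1.1820e-04 -1.1820e-04
  E           0.2563       1.65 4.7405e-04
  solve Keq expr → x = -5.9098e-05; check Q = 1.2570e-06

x = -5.9098e-05 M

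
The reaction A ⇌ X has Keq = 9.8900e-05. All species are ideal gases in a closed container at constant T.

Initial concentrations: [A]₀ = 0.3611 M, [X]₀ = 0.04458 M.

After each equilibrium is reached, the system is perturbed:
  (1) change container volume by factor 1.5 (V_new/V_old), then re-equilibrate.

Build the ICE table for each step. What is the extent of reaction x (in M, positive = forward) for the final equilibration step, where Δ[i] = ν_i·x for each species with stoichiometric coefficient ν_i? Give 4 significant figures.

Q₀ = 0.1235 vs Keq = 9.8900e-05 ⇒ Q>K, reverse
Step 1:
                  A         X
  I          0.3611   0.04458
  C         0.04454  -0.04454
  E          0.4056 4.0118e-05
  solve Keq expr → x = -0.04454; check Q = 9.8900e-05
Then change container volume by factor 1.5 (V_new/V_old).
Step 2:
                  A         X
  I          0.2704 2.6745e-05
  C               0         0
  E          0.2704 2.6745e-05
  solve Keq expr → x = 0; check Q = 9.8900e-05

x = 0 M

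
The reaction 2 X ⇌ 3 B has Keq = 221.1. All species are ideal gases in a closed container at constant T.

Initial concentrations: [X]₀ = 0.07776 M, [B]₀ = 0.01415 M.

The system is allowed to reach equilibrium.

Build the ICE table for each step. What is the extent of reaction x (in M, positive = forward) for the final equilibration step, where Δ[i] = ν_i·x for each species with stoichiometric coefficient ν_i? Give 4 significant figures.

Q₀ = 4.6855e-04 vs Keq = 221.1 ⇒ Q<K, forward
Step 1:
                  X         B
  I         0.07776   0.01415
  C        -0.07474    0.1121
  E        0.003017    0.1263
  solve Keq expr → x = 0.03737; check Q = 221.1

x = 0.03737 M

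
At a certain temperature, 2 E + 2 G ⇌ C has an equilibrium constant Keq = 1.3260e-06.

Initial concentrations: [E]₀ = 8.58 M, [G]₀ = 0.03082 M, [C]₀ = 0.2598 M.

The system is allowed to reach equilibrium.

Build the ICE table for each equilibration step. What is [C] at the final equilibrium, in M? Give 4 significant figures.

Q₀ = 3.715 vs Keq = 1.3260e-06 ⇒ Q>K, reverse
Step 1:
                   E          G          C
  init          8.58    0.03082     0.2598
  Δ           0.5195     0.5195    -0.2598
  eq             9.1     0.5504 3.3256e-05
  solve Keq expr → x = -0.2598; check Q = 1.3260e-06

[C]_eq = 3.3256e-05 M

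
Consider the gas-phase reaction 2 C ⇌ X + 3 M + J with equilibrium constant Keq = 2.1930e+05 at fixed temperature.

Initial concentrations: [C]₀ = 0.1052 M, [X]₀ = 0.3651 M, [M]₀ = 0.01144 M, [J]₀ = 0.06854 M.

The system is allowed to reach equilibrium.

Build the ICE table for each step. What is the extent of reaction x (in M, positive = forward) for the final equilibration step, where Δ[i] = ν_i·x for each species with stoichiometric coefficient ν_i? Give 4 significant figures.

x = 0.05258 M

Q₀ = 3.3853e-06 vs Keq = 2.1930e+05 ⇒ Q<K, forward
Step 1:
                  C         X         M         J
  init       0.1052    0.3651   0.01144   0.06854
  Δ         -0.1052   0.05258    0.1577   0.05258
  eq      3.3426e-05    0.4177    0.1692    0.1211
  solve Keq expr → x = 0.05258; check Q = 2.1930e+05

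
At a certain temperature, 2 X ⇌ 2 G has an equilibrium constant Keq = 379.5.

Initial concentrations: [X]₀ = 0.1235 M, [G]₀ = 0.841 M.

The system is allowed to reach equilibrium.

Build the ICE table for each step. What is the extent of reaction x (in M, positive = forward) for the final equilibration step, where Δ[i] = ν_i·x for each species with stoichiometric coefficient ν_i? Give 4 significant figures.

x = 0.0382 M

Q₀ = 46.37 vs Keq = 379.5 ⇒ Q<K, forward
Step 1:
                   X          G
  I           0.1235      0.841
  C         -0.07641    0.07641
  E          0.04709     0.9174
  solve Keq expr → x = 0.0382; check Q = 379.5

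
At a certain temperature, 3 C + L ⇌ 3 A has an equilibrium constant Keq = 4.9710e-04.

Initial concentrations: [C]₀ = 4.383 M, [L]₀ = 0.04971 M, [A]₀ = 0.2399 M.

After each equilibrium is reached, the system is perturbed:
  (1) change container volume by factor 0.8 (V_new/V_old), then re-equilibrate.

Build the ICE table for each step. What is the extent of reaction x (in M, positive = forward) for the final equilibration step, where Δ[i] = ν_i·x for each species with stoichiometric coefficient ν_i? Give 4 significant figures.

Q₀ = 0.003299 vs Keq = 4.9710e-04 ⇒ Q>K, reverse
Step 1:
                    C           L           A
  init          4.383     0.04971      0.2399
  Δ           0.08792     0.02931    -0.08792
  eq            4.471     0.07902       0.152
  solve Keq expr → x = -0.02931; check Q = 4.9710e-04
Then change container volume by factor 0.8 (V_new/V_old).
Step 2:
                    C           L           A
  init          5.589     0.09877        0.19
  Δ          -0.01156   -0.003852     0.01156
  eq            5.577     0.09492      0.2015
  solve Keq expr → x = 0.003852; check Q = 4.9710e-04

x = 0.003852 M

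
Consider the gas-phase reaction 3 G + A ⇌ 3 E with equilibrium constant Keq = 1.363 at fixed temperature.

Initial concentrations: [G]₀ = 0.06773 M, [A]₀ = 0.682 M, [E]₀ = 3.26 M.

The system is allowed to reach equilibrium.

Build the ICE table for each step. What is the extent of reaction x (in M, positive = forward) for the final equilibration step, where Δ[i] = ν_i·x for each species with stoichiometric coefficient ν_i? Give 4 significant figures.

Q₀ = 1.6350e+05 vs Keq = 1.363 ⇒ Q>K, reverse
Step 1:
                  G         A         E
  I         0.06773     0.682      3.26
  C           1.467    0.4889    -1.467
  E           1.534     1.171     1.793
  solve Keq expr → x = -0.4889; check Q = 1.363

x = -0.4889 M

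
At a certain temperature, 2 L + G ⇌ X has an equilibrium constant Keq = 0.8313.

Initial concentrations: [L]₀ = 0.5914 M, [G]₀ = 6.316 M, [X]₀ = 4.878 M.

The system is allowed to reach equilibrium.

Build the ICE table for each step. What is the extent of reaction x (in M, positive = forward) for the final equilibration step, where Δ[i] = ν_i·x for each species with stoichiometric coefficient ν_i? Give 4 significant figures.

x = -0.1714 M

Q₀ = 2.208 vs Keq = 0.8313 ⇒ Q>K, reverse
Step 1:
                    L           G           X
  init         0.5914       6.316       4.878
  Δ            0.3428      0.1714     -0.1714
  eq           0.9342       6.487       4.707
  solve Keq expr → x = -0.1714; check Q = 0.8313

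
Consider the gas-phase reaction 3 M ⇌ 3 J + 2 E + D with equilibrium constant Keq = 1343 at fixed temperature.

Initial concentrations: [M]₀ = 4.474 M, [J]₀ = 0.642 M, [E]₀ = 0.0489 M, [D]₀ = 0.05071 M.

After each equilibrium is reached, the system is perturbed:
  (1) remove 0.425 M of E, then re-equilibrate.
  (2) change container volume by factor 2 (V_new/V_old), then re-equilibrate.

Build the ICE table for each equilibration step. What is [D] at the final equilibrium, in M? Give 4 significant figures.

[D]_eq = 0.7013 M

Q₀ = 3.5828e-07 vs Keq = 1343 ⇒ Q<K, forward
Step 1:
                  M         J         E         D
  I           4.474     0.642    0.0489   0.05071
  C          -3.688     3.688     2.458     1.229
  E          0.7864      4.33     2.507      1.28
  solve Keq expr → x = 1.229; check Q = 1343
Then remove 0.425 M of E.
Step 2:
                  M         J         E         D
  I          0.7864      4.33     2.082      1.28
  C        -0.06674   0.06674   0.04449   0.02225
  E          0.7196     4.396     2.127     1.302
  solve Keq expr → x = 0.02225; check Q = 1343
Then change container volume by factor 2 (V_new/V_old).
Step 3:
                  M         J         E         D
  I          0.3598     2.198     1.063    0.6511
  C         -0.1506    0.1506    0.1004   0.05019
  E          0.2093     2.349     1.164    0.7013
  solve Keq expr → x = 0.05019; check Q = 1343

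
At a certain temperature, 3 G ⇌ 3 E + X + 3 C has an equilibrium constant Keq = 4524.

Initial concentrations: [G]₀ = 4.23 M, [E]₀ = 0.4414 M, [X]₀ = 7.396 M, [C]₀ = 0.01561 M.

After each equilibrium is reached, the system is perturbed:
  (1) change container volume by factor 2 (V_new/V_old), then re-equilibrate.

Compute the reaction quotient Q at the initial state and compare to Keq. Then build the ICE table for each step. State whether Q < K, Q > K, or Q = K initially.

Q₀ = 3.1965e-08 vs Keq = 4524 ⇒ Q<K, forward
Step 1:
                   G          E          X          C
  I             4.23     0.4414      7.396    0.01561
  C           -2.975      2.975     0.9916      2.975
  E            1.255      3.416      8.388      2.991
  solve Keq expr → x = 0.9916; check Q = 4524
Then change container volume by factor 2 (V_new/V_old).
Step 2:
                   G          E          X          C
  I           0.6275      1.708      4.194      1.495
  C          -0.2806     0.2806    0.09354     0.2806
  E           0.3469      1.989      4.287      1.776
  solve Keq expr → x = 0.09354; check Q = 4524

Q₀ = 3.1965e-08; Q < K (proceeds forward)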